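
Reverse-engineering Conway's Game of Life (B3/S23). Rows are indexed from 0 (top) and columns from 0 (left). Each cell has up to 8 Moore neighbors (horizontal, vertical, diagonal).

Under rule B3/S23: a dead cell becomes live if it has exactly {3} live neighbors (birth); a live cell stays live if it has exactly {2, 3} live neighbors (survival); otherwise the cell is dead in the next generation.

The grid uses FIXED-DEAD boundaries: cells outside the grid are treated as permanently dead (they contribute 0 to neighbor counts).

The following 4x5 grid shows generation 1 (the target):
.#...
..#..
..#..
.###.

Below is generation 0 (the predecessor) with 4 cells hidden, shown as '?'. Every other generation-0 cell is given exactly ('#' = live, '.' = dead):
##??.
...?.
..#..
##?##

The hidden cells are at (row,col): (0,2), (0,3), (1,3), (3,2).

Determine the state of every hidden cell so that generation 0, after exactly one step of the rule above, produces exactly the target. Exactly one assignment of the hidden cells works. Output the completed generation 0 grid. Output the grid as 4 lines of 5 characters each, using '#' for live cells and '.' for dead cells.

Answer: ###..
.....
..#..
#####

Derivation:
Hidden generation-0 cells (in order): (0,2), (0,3), (1,3), (3,2).
A hidden cell only influences target cells in its own 3x3 neighborhood. Try each of the 2^4 = 16 assignments, step the completed generation 0 forward once under B3/S23, and compare with the target:
  (0,2)=. (0,3)=. (1,3)=. (3,2)=. -> step gives (0,1)='.' but target has '#' -> reject
  (0,2)=. (0,3)=. (1,3)=. (3,2)=# -> step gives (0,1)='.' but target has '#' -> reject
  (0,2)=. (0,3)=. (1,3)=# (3,2)=. -> step gives (0,1)='.' but target has '#' -> reject
  (0,2)=. (0,3)=. (1,3)=# (3,2)=# -> step gives (0,1)='.' but target has '#' -> reject
  (0,2)=. (0,3)=# (1,3)=. (3,2)=. -> step gives (0,1)='.' but target has '#' -> reject
  (0,2)=. (0,3)=# (1,3)=. (3,2)=# -> step gives (0,1)='.' but target has '#' -> reject
  (0,2)=. (0,3)=# (1,3)=# (3,2)=. -> step gives (0,1)='.' but target has '#' -> reject
  (0,2)=. (0,3)=# (1,3)=# (3,2)=# -> step gives (0,1)='.' but target has '#' -> reject
  (0,2)=# (0,3)=. (1,3)=. (3,2)=. -> step gives (2,1)='#' but target has '.' -> reject
  (0,2)=# (0,3)=. (1,3)=. (3,2)=# -> step reproduces the target at every cell -> ACCEPT
  (0,2)=# (0,3)=. (1,3)=# (3,2)=. -> step gives (0,2)='#' but target has '.' -> reject
  (0,2)=# (0,3)=. (1,3)=# (3,2)=# -> step gives (0,2)='#' but target has '.' -> reject
  (0,2)=# (0,3)=# (1,3)=. (3,2)=. -> step gives (0,2)='#' but target has '.' -> reject
  (0,2)=# (0,3)=# (1,3)=. (3,2)=# -> step gives (0,2)='#' but target has '.' -> reject
  (0,2)=# (0,3)=# (1,3)=# (3,2)=. -> step gives (0,2)='#' but target has '.' -> reject
  (0,2)=# (0,3)=# (1,3)=# (3,2)=# -> step gives (0,2)='#' but target has '.' -> reject
Unique solution: (0,2)=live, (0,3)=dead, (1,3)=dead, (3,2)=live.
Check: live-neighbor counts of every cell in the completed generation 0:
12110
24320
24342
13331
Applying B3/S23 to generation 0 with these counts gives:
.#...
..#..
..#..
.###.
which matches the target exactly.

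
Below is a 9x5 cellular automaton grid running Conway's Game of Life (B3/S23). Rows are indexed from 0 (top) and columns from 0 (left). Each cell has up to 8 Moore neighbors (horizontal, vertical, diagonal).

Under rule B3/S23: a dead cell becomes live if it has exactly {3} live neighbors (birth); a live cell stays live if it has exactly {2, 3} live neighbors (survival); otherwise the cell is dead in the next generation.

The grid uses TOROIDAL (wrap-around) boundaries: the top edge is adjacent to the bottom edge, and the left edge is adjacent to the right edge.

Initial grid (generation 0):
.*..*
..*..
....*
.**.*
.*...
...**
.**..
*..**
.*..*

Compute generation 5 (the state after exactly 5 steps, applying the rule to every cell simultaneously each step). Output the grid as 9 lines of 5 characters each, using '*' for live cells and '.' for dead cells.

Simulating step by step:
Generation 0 (given above): 17 live cells
Generation 1: 22 live cells
.***.
*..*.
***..
.***.
.*..*
**.*.
.**..
...**
.**..
Generation 2: 17 live cells
*..**
*..*.
*....
...**
....*
...**
.*...
*..*.
**..*
Generation 3: 20 live cells
..**.
**.*.
*..*.
*..**
*....
*..**
*.**.
..*..
.**..
Generation 4: 17 live cells
*..**
**.*.
...*.
**.*.
.*...
*.**.
*.*..
.....
.*...
Generation 5: 19 live cells
(generation 5 grid is the final answer)

Answer: ...*.
**.*.
...*.
**..*
...*.
*.***
..***
.*...
*...*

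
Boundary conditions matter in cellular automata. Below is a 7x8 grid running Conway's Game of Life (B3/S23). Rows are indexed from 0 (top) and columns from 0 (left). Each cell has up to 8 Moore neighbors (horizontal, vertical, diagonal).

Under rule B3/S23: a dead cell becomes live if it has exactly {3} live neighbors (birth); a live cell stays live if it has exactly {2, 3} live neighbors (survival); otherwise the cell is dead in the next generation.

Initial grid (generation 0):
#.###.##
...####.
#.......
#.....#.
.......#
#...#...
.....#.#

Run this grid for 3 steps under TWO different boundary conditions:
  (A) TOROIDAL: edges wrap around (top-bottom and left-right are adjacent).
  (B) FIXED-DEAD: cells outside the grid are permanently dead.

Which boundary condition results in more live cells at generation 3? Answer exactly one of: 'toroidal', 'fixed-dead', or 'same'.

Under TOROIDAL boundary, generation 3:
#.##..##
#.###.#.
#...#..#
##.....#
##.....#
###..###
.##...#.
Population = 28

Under FIXED-DEAD boundary, generation 3:
.#.#....
.#.#.#..
..#...#.
......#.
........
........
........
Population = 8

Comparison: toroidal=28, fixed-dead=8 -> toroidal

Answer: toroidal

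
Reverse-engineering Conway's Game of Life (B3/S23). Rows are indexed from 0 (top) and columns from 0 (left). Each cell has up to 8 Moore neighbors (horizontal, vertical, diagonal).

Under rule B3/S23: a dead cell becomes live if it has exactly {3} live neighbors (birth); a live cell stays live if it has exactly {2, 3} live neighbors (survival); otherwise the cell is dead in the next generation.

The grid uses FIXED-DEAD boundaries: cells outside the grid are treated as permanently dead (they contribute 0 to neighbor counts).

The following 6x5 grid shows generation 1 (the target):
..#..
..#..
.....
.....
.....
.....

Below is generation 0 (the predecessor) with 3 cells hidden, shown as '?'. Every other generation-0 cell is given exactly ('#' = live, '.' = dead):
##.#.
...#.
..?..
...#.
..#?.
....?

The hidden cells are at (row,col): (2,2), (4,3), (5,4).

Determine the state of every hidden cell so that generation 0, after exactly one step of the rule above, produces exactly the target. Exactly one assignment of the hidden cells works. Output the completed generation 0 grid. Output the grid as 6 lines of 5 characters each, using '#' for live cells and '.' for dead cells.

Answer: ##.#.
...#.
.....
...#.
..#..
.....

Derivation:
Hidden generation-0 cells (in order): (2,2), (4,3), (5,4).
A hidden cell only influences target cells in its own 3x3 neighborhood. Try each of the 2^3 = 8 assignments, step the completed generation 0 forward once under B3/S23, and compare with the target:
  (2,2)=. (4,3)=. (5,4)=. -> step reproduces the target at every cell -> ACCEPT
  (2,2)=. (4,3)=. (5,4)=# -> step gives (4,3)='#' but target has '.' -> reject
  (2,2)=. (4,3)=# (5,4)=. -> step gives (3,2)='#' but target has '.' -> reject
  (2,2)=. (4,3)=# (5,4)=# -> step gives (3,2)='#' but target has '.' -> reject
  (2,2)=# (4,3)=. (5,4)=. -> step gives (1,1)='#' but target has '.' -> reject
  (2,2)=# (4,3)=. (5,4)=# -> step gives (1,1)='#' but target has '.' -> reject
  (2,2)=# (4,3)=# (5,4)=. -> step gives (1,1)='#' but target has '.' -> reject
  (2,2)=# (4,3)=# (5,4)=# -> step gives (1,1)='#' but target has '.' -> reject
Unique solution: (2,2)=dead, (4,3)=dead, (5,4)=dead.
Check: live-neighbor counts of every cell in the completed generation 0:
11312
22312
00222
01211
01121
01110
Applying B3/S23 to generation 0 with these counts gives:
..#..
..#..
.....
.....
.....
.....
which matches the target exactly.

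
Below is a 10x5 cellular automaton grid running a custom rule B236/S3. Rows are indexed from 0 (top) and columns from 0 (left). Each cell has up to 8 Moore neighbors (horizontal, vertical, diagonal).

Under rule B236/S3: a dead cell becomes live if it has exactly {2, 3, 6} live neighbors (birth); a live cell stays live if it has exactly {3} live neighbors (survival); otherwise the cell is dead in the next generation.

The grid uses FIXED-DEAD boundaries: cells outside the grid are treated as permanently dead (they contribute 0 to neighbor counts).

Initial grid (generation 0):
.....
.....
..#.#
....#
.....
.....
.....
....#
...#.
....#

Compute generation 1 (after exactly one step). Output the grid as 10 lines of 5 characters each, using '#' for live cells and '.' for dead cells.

Simulating step by step:
Generation 0 (given above): 6 live cells
Generation 1: 6 live cells
(generation 1 grid is the final answer)

Answer: .....
...#.
...#.
...#.
.....
.....
.....
...#.
....#
...#.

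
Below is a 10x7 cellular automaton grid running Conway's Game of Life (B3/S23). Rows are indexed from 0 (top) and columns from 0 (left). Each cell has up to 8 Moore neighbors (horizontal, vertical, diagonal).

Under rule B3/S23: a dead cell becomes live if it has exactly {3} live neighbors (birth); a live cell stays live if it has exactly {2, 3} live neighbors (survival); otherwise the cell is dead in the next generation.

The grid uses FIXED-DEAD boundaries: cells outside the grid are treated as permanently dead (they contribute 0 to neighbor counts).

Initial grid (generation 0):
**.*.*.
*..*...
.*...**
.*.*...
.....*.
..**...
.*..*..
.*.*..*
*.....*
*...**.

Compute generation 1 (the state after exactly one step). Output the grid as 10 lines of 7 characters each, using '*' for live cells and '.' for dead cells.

Answer: ***.*..
*....**
**..*..
..*.***
...**..
..***..
.*..*..
***..*.
**..*.*
.....*.

Derivation:
Simulating step by step:
Generation 0 (given above): 24 live cells
Generation 1: 30 live cells
(generation 1 grid is the final answer)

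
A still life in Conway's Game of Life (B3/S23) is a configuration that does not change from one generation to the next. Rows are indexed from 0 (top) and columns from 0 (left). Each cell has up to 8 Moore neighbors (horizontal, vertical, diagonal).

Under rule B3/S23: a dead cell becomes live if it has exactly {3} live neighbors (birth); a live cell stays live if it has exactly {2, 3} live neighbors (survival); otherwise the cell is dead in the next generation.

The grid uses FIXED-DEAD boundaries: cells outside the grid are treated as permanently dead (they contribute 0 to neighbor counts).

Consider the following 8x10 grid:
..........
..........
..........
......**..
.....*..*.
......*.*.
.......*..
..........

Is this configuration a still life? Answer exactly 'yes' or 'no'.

Answer: yes

Derivation:
Compute generation 1 and compare to generation 0 (given above):
Generation 1:
..........
..........
..........
......**..
.....*..*.
......*.*.
.......*..
..........
The grids are IDENTICAL -> still life.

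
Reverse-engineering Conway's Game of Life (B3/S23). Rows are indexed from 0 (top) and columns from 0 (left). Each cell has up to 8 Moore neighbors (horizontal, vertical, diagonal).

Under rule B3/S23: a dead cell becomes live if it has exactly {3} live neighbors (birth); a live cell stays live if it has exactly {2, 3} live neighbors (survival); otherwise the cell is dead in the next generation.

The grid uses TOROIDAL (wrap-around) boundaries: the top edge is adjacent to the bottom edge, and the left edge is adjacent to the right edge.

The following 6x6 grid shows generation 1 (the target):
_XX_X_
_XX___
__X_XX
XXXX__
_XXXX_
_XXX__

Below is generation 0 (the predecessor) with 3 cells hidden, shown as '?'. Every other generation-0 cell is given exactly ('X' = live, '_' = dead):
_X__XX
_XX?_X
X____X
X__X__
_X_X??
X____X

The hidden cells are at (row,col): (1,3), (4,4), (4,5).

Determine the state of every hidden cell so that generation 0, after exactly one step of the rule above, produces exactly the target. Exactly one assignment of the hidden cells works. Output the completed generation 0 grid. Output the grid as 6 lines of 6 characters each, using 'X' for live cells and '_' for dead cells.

Hidden generation-0 cells (in order): (1,3), (4,4), (4,5).
A hidden cell only influences target cells in its own 3x3 neighborhood. Try each of the 2^3 = 8 assignments, step the completed generation 0 forward once under B3/S23, and compare with the target:
  (1,3)=_ (4,4)=_ (4,5)=_ -> step gives (3,3)='_' but target has 'X' -> reject
  (1,3)=_ (4,4)=_ (4,5)=X -> step gives (3,0)='_' but target has 'X' -> reject
  (1,3)=_ (4,4)=X (4,5)=_ -> step reproduces the target at every cell -> ACCEPT
  (1,3)=_ (4,4)=X (4,5)=X -> step gives (3,0)='_' but target has 'X' -> reject
  (1,3)=X (4,4)=_ (4,5)=_ -> step gives (0,2)='_' but target has 'X' -> reject
  (1,3)=X (4,4)=_ (4,5)=X -> step gives (0,2)='_' but target has 'X' -> reject
  (1,3)=X (4,4)=X (4,5)=_ -> step gives (0,2)='_' but target has 'X' -> reject
  (1,3)=X (4,4)=X (4,5)=X -> step gives (0,2)='_' but target has 'X' -> reject
Unique solution: (1,3)=dead, (4,4)=live, (4,5)=dead.
Check: live-neighbor counts of every cell in the completed generation 0:
633234
632244
443233
333244
423234
433354
Applying B3/S23 to generation 0 with these counts gives:
_XX_X_
_XX___
__X_XX
XXXX__
_XXXX_
_XXX__
which matches the target exactly.

Answer: _X__XX
_XX__X
X____X
X__X__
_X_XX_
X____X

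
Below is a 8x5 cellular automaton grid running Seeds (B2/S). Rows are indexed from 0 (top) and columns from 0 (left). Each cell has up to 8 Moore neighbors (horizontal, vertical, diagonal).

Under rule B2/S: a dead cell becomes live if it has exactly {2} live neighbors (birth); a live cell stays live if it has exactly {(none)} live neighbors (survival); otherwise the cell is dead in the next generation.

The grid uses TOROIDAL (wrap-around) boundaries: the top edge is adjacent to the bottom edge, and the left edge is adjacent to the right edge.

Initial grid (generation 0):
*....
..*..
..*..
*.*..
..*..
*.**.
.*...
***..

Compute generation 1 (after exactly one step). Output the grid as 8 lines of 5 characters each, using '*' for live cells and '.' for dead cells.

Simulating step by step:
Generation 0 (given above): 13 live cells
Generation 1: 6 live cells
(generation 1 grid is the final answer)

Answer: ...**
...*.
.....
.....
*....
....*
.....
....*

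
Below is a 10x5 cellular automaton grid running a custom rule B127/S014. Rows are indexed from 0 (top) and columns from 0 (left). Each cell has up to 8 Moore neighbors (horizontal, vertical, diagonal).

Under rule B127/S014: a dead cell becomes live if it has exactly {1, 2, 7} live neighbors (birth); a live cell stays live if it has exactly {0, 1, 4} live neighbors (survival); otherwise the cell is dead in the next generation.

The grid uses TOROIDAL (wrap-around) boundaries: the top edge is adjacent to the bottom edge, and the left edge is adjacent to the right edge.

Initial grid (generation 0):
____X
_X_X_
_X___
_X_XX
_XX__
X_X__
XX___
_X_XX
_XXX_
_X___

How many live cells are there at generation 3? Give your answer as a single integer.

Simulating step by step:
Generation 0 (given above): 20 live cells
Generation 1: 15 live cells
_X_XX
_X_XX
_____
____X
_XX__
___XX
XX___
_X___
_____
____X
Generation 2: 22 live cells
_X_XX
_X___
_XX__
XXXXX
_X___
_____
___X_
__X_X
XXXXX
_XX__
Generation 3: 15 live cells
____X
____X
_____
X____
_____
XXXXX
XXX_X
__X_X
X____
_____
Population at generation 3: 15

Answer: 15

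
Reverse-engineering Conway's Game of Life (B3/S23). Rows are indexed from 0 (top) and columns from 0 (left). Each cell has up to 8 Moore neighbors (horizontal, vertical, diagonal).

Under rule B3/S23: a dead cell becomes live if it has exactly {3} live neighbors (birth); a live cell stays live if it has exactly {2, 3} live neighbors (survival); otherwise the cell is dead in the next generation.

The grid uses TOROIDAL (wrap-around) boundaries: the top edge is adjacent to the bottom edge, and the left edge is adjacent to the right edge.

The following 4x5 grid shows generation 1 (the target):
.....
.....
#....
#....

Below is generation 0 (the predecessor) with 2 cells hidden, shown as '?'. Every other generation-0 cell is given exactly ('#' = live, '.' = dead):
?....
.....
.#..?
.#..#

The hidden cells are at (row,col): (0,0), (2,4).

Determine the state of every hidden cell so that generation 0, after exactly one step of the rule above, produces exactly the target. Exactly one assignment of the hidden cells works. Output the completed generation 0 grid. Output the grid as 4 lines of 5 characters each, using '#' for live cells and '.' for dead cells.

Answer: .....
.....
.#...
.#..#

Derivation:
Hidden generation-0 cells (in order): (0,0), (2,4).
A hidden cell only influences target cells in its own 3x3 neighborhood. Try each of the 2^2 = 4 assignments, step the completed generation 0 forward once under B3/S23, and compare with the target:
  (0,0)=. (2,4)=. -> step reproduces the target at every cell -> ACCEPT
  (0,0)=. (2,4)=# -> step gives (2,0)='.' but target has '#' -> reject
  (0,0)=# (2,4)=. -> step gives (0,0)='#' but target has '.' -> reject
  (0,0)=# (2,4)=# -> step gives (0,0)='#' but target has '.' -> reject
Unique solution: (0,0)=dead, (2,4)=dead.
Check: live-neighbor counts of every cell in the completed generation 0:
21111
11100
31211
31210
Applying B3/S23 to generation 0 with these counts gives:
.....
.....
#....
#....
which matches the target exactly.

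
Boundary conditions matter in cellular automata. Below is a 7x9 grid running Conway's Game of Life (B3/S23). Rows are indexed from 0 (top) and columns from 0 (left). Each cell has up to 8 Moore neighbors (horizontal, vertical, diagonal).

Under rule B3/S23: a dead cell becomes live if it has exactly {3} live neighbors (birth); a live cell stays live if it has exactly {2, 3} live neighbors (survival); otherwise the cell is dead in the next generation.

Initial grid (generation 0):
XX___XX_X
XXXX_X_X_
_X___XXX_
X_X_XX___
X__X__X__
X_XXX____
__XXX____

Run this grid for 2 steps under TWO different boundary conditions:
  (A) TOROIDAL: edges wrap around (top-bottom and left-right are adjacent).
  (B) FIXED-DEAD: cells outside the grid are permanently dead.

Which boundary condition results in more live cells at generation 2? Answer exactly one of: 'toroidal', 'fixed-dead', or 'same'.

Under TOROIDAL boundary, generation 2:
______XXX
________X
___X___X_
XX_X___X_
XX_XX__X_
X_______X
_____X__X
Population = 19

Under FIXED-DEAD boundary, generation 2:
_____XXX_
_____X__X
___X___XX
_X_X_____
_X_XX____
_X_______
_________
Population = 14

Comparison: toroidal=19, fixed-dead=14 -> toroidal

Answer: toroidal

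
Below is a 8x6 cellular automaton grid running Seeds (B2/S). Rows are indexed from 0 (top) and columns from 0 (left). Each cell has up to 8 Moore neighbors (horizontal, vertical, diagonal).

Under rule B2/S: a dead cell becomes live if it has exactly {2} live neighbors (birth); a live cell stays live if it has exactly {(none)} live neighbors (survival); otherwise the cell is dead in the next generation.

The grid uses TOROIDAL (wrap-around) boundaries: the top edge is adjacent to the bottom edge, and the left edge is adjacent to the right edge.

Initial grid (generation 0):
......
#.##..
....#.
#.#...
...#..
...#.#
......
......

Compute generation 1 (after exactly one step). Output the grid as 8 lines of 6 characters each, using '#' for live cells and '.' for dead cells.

Answer: .###..
.#..##
#.....
.#..##
##...#
..#...
....#.
......

Derivation:
Simulating step by step:
Generation 0 (given above): 9 live cells
Generation 1: 15 live cells
(generation 1 grid is the final answer)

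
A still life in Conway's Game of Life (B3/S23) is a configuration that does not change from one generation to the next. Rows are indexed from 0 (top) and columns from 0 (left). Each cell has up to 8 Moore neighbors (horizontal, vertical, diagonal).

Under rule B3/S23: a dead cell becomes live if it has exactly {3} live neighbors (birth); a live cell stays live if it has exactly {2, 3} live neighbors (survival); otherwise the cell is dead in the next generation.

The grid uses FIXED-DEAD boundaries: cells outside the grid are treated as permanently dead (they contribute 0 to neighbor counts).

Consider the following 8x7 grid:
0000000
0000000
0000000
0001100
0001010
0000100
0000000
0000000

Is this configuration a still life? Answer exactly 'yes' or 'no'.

Answer: yes

Derivation:
Compute generation 1 and compare to generation 0 (given above):
Generation 1:
0000000
0000000
0000000
0001100
0001010
0000100
0000000
0000000
The grids are IDENTICAL -> still life.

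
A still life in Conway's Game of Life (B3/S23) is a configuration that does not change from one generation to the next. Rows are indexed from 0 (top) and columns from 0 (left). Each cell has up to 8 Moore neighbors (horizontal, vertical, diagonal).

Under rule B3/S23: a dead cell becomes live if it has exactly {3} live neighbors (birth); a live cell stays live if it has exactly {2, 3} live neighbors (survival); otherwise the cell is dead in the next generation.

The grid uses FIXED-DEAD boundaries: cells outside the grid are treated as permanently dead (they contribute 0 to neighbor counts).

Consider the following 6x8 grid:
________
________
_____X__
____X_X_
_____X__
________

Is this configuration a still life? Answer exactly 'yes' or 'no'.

Answer: yes

Derivation:
Compute generation 1 and compare to generation 0 (given above):
Generation 1:
________
________
_____X__
____X_X_
_____X__
________
The grids are IDENTICAL -> still life.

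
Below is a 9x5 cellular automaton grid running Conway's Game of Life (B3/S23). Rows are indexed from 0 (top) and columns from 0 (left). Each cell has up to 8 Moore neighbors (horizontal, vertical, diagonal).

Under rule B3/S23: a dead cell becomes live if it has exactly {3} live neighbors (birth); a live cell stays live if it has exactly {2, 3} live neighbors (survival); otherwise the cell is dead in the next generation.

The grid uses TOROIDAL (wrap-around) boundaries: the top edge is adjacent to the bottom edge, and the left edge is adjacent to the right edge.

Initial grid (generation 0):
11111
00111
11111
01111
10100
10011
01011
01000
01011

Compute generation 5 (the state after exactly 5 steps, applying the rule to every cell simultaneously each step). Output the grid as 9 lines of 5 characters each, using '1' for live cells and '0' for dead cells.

Answer: 00000
00000
00000
00000
00000
00000
00000
00000
00000

Derivation:
Simulating step by step:
Generation 0 (given above): 29 live cells
Generation 1: 3 live cells
00000
00000
00000
00000
00000
00000
01010
01000
00000
Generation 2: 2 live cells
00000
00000
00000
00000
00000
00000
00100
00100
00000
Generation 3: 0 live cells
00000
00000
00000
00000
00000
00000
00000
00000
00000
Generation 4: 0 live cells
00000
00000
00000
00000
00000
00000
00000
00000
00000
Generation 5: 0 live cells
(generation 5 grid is the final answer)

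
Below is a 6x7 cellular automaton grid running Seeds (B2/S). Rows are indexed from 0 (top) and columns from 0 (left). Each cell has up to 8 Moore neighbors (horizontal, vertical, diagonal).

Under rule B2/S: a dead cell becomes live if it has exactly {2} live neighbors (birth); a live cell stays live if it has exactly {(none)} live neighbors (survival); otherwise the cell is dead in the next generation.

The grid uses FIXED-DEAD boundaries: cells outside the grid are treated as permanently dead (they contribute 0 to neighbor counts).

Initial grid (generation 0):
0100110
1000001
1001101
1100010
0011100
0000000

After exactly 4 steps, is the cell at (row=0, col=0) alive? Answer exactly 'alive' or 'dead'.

Simulating step by step:
Generation 0 (given above): 15 live cells
Generation 1: 9 live cells
1000001
0010000
0010000
0000001
1000010
0010100
Generation 2: 13 live cells
0100000
0001000
0101000
0100010
0101101
0101010
Generation 3: 8 live cells
0010000
1100100
1000000
0000001
0000000
1000001
Generation 4: 7 live cells
1001000
0011000
0000010
0000000
0000011
0000000

Cell (0,0) at generation 4: 1 -> alive

Answer: alive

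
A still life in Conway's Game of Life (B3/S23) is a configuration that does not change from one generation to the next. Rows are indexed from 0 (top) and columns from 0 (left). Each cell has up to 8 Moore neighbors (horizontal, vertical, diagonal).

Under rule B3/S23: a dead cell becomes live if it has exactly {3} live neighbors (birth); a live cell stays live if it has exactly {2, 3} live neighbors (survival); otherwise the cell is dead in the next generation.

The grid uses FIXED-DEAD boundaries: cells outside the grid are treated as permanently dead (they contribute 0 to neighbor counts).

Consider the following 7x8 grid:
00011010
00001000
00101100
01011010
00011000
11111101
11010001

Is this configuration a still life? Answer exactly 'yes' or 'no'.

Compute generation 1 and compare to generation 0 (given above):
Generation 1:
00011100
00000000
00100000
00000000
10000010
10000110
10010010
Cell (0,5) differs: gen0=0 vs gen1=1 -> NOT a still life.

Answer: no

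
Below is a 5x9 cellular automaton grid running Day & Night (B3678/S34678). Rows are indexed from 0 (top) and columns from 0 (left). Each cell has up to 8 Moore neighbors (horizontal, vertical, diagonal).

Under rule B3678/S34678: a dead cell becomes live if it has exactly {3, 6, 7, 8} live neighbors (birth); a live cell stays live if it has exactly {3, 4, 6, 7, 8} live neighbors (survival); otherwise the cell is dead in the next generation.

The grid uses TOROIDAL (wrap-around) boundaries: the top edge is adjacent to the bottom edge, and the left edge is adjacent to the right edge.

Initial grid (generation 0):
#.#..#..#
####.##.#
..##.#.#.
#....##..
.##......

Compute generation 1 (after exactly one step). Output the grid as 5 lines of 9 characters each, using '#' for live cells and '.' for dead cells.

Answer: .#..#.###
#..#.##.#
..##.###.
...##.#..
.#...##.#

Derivation:
Simulating step by step:
Generation 0 (given above): 20 live cells
Generation 1: 22 live cells
(generation 1 grid is the final answer)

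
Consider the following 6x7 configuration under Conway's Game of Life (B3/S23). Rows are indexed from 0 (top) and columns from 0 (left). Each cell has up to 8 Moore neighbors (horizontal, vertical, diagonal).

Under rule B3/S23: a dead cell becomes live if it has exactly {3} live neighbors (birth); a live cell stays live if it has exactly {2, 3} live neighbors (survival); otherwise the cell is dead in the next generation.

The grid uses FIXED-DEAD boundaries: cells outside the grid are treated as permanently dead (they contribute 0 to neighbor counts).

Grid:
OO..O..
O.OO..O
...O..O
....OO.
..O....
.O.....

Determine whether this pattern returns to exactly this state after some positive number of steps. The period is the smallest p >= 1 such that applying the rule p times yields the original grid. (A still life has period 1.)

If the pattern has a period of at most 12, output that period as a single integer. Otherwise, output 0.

Simulating and comparing each generation to the original:
Gen 0 (original, given above): 13 live cells
Gen 1: 15 live cells, differs from original
Gen 2: 10 live cells, differs from original
Gen 3: 12 live cells, differs from original
Gen 4: 7 live cells, differs from original
Gen 5: 5 live cells, differs from original
Gen 6: 4 live cells, differs from original
Gen 7: 4 live cells, differs from original
Gen 8: 4 live cells, differs from original
Gen 9: 4 live cells, differs from original
Gen 10: 4 live cells, differs from original
Gen 11: 4 live cells, differs from original
Gen 12: 4 live cells, differs from original
No period found within 12 steps.

Answer: 0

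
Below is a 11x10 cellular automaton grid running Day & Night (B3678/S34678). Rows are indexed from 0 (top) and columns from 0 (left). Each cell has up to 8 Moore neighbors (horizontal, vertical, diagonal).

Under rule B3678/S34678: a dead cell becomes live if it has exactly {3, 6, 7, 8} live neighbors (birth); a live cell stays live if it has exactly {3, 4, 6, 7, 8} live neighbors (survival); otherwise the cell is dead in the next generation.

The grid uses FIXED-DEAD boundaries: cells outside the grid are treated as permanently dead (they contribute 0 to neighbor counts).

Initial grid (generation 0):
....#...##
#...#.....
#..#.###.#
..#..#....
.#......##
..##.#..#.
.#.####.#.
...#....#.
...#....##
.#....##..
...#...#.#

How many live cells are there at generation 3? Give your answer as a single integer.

Simulating step by step:
Generation 0 (given above): 37 live cells
Generation 1: 33 live cells
..........
...##.##.#
.#...##...
.#..#..#.#
...##.....
.###.##.#.
...#.#...#
...#.#..#.
..#.....#.
..#....#.#
......#.#.
Generation 2: 32 live cells
..........
......#...
..##.##...
..###.#...
.#.##.###.
..####....
...###.##.
..#......#
...#...###
.......#..
.......#..
Generation 3: 27 live cells
..........
.....#....
..##.###..
.#.#.##...
..######..
..###.....
.....##...
......#.##
........#.
......##..
..........
Population at generation 3: 27

Answer: 27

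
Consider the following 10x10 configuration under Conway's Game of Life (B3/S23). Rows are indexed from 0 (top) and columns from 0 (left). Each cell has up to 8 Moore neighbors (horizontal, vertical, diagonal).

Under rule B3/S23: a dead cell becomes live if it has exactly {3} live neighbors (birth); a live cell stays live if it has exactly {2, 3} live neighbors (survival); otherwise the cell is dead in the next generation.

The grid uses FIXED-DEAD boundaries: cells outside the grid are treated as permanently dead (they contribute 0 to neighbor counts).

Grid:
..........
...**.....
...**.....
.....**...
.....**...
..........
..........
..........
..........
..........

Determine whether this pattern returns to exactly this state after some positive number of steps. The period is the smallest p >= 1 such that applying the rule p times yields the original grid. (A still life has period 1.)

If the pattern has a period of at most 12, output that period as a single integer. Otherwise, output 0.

Answer: 2

Derivation:
Simulating and comparing each generation to the original:
Gen 0 (original, given above): 8 live cells
Gen 1: 6 live cells, differs from original
Gen 2: 8 live cells, MATCHES original -> period = 2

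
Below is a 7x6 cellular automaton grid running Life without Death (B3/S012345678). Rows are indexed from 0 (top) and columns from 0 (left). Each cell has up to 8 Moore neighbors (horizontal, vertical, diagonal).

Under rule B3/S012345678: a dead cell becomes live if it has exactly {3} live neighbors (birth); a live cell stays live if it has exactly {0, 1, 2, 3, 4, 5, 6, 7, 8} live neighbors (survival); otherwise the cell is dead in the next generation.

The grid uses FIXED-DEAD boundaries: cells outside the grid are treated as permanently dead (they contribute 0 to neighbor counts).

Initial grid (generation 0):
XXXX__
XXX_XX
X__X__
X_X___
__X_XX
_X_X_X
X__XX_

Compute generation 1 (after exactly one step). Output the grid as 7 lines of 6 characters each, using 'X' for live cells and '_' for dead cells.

Simulating step by step:
Generation 0 (given above): 22 live cells
Generation 1: 26 live cells
(generation 1 grid is the final answer)

Answer: XXXXX_
XXX_XX
X__XX_
X_X_X_
__X_XX
_X_X_X
X_XXX_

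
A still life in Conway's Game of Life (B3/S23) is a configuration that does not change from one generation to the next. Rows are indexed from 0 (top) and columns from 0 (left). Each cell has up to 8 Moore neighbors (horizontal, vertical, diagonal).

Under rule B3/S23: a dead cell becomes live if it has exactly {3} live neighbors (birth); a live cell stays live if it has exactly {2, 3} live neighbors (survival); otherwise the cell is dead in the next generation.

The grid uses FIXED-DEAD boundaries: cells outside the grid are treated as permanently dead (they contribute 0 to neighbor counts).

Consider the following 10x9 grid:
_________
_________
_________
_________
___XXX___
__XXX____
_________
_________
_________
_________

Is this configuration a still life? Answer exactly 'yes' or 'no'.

Answer: no

Derivation:
Compute generation 1 and compare to generation 0 (given above):
Generation 1:
_________
_________
_________
____X____
__X__X___
__X__X___
___X_____
_________
_________
_________
Cell (3,4) differs: gen0=0 vs gen1=1 -> NOT a still life.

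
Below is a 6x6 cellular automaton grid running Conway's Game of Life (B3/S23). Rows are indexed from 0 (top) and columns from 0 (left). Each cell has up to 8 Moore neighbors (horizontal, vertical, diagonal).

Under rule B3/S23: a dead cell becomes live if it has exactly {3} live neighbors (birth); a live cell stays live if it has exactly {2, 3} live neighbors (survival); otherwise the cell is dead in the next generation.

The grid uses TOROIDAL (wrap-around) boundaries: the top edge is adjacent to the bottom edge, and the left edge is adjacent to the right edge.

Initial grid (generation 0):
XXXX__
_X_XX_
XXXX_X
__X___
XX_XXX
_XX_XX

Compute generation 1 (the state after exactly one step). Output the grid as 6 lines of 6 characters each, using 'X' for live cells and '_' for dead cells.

Simulating step by step:
Generation 0 (given above): 22 live cells
Generation 1: 2 live cells
(generation 1 grid is the final answer)

Answer: ______
______
X____X
______
______
______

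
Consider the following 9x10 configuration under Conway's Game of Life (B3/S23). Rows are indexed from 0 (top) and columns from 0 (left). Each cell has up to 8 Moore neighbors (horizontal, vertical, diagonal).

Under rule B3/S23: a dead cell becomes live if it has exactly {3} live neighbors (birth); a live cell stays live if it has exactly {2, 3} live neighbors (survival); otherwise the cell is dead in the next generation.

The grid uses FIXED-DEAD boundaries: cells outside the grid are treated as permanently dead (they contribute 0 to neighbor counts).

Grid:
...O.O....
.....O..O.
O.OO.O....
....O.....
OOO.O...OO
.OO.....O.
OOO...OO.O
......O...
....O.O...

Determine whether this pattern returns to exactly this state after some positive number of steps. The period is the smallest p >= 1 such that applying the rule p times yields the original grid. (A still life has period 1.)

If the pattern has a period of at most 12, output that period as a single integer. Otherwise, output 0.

Answer: 0

Derivation:
Simulating and comparing each generation to the original:
Gen 0 (original, given above): 27 live cells
Gen 1: 22 live cells, differs from original
Gen 2: 21 live cells, differs from original
Gen 3: 19 live cells, differs from original
Gen 4: 22 live cells, differs from original
Gen 5: 21 live cells, differs from original
Gen 6: 19 live cells, differs from original
Gen 7: 23 live cells, differs from original
Gen 8: 20 live cells, differs from original
Gen 9: 23 live cells, differs from original
Gen 10: 21 live cells, differs from original
Gen 11: 18 live cells, differs from original
Gen 12: 19 live cells, differs from original
No period found within 12 steps.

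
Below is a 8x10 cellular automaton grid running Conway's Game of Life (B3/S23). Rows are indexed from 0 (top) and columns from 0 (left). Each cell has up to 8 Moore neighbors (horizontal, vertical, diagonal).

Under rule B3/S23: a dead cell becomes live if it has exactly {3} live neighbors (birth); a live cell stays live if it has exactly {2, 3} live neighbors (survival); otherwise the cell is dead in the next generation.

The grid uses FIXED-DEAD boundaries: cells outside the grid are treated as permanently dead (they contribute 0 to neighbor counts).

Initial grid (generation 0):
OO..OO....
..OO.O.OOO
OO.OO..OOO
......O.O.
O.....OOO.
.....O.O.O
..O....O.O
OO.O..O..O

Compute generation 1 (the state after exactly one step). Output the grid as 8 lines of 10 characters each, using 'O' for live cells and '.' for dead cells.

Answer: .OOOOOO.O.
.....O.O.O
.O.OOO....
OO...OO...
.....O...O
.........O
.OO....O.O
.OO.....O.

Derivation:
Simulating step by step:
Generation 0 (given above): 34 live cells
Generation 1: 28 live cells
(generation 1 grid is the final answer)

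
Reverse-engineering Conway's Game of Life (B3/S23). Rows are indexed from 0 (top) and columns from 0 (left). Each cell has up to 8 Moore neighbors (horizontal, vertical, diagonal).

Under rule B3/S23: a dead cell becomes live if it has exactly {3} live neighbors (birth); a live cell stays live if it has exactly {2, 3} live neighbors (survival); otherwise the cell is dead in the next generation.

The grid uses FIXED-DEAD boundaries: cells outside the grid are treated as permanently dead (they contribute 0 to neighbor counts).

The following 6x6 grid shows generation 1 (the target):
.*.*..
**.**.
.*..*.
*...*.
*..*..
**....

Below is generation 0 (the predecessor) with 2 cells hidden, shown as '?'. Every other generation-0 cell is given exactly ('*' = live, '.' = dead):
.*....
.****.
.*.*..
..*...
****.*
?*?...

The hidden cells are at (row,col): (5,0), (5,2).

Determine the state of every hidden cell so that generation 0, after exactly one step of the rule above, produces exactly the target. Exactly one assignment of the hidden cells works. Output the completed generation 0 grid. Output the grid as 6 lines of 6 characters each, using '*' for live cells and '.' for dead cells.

Hidden generation-0 cells (in order): (5,0), (5,2).
A hidden cell only influences target cells in its own 3x3 neighborhood. Try each of the 2^2 = 4 assignments, step the completed generation 0 forward once under B3/S23, and compare with the target:
  (5,0)=. (5,2)=. -> step reproduces the target at every cell -> ACCEPT
  (5,0)=. (5,2)=* -> step gives (5,1)='.' but target has '*' -> reject
  (5,0)=* (5,2)=. -> step gives (5,1)='.' but target has '*' -> reject
  (5,0)=* (5,2)=* -> step gives (5,1)='.' but target has '*' -> reject
Unique solution: (5,0)=dead, (5,2)=dead.
Check: live-neighbor counts of every cell in the completed generation 0:
224321
335321
236431
355431
244220
334221
Applying B3/S23 to generation 0 with these counts gives:
.*.*..
**.**.
.*..*.
*...*.
*..*..
**....
which matches the target exactly.

Answer: .*....
.****.
.*.*..
..*...
****.*
.*....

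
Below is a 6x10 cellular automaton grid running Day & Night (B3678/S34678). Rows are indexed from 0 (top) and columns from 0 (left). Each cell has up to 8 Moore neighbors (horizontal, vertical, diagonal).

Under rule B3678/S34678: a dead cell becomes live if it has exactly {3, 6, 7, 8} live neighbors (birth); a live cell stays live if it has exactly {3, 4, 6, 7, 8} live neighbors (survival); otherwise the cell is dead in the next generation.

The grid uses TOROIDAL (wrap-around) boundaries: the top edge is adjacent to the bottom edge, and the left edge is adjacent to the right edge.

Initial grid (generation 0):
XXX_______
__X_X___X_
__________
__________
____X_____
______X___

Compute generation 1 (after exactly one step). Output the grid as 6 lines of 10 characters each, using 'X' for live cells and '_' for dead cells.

Answer: _X_X______
___X______
__________
__________
__________
_X________

Derivation:
Simulating step by step:
Generation 0 (given above): 8 live cells
Generation 1: 4 live cells
(generation 1 grid is the final answer)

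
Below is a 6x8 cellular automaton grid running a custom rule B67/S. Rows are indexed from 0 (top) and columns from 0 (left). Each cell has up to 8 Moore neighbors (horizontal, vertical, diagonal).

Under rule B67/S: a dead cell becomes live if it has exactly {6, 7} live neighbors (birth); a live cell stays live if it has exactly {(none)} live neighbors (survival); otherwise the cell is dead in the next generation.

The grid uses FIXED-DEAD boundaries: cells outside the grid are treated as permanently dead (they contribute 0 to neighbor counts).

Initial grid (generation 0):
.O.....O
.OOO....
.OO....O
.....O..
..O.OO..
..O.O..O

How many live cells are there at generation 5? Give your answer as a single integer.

Answer: 0

Derivation:
Simulating step by step:
Generation 0 (given above): 15 live cells
Generation 1: 0 live cells
........
........
........
........
........
........
Generation 2: 0 live cells
........
........
........
........
........
........
Generation 3: 0 live cells
........
........
........
........
........
........
Generation 4: 0 live cells
........
........
........
........
........
........
Generation 5: 0 live cells
........
........
........
........
........
........
Population at generation 5: 0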